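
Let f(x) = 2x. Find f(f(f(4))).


f(4) = 8
f(8) = 16
f(16) = 32

32


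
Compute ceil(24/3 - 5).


24/3 = 8
8 - 5 = 3
ceil(3) = 3

3


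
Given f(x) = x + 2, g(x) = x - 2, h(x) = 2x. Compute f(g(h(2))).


h(2) = 4
g(4) = 2
f(2) = 4

4


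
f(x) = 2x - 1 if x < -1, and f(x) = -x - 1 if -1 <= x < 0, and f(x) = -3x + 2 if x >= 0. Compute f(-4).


-4 satisfies x < -1
f(-4) = -9

-9


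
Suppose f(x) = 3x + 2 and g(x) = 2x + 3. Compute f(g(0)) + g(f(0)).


f(g(0)) = 11
g(f(0)) = 7
Sum = 18

18


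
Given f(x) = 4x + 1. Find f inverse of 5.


Solve 4x + 1 = 5
x = (5 - 1) / 4 = 1

1


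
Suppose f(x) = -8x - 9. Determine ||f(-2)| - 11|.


f(-2) = 7
|7| = 7
|7 - 11| = 4

4


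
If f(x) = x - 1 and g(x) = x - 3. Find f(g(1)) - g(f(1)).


f(g(1)) = -3
g(f(1)) = -3
Difference = 0

0


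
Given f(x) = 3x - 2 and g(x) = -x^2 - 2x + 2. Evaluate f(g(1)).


-5


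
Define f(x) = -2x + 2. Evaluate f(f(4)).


f(4) = -6
f(-6) = 14

14


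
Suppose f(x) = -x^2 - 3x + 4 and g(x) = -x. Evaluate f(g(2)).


g(2) = -2
f(-2) = (-1)*(-2)^2 - 3*(-2) + 4 = 6

6


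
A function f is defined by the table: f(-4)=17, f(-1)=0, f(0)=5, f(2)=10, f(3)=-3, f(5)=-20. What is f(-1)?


Reading from the table at x = -1

0


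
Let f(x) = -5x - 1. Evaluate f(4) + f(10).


-72


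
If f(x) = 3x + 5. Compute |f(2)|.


f(2) = 11
|11| = 11

11


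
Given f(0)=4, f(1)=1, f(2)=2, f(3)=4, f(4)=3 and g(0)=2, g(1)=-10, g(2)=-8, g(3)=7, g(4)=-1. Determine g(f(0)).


f(0) = 4
g(4) = -1

-1


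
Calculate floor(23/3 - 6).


23/3 = 7.6667
7.6667 - 6 = 1.6667
floor(1.6667) = 1

1


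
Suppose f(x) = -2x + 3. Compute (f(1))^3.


f(1) = 1
(1)^3 = 1

1


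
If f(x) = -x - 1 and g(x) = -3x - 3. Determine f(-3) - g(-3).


f(-3) = 2
g(-3) = 6
Difference = -4

-4


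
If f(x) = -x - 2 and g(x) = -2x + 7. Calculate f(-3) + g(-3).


f(-3) = 1
g(-3) = 13
Sum = 14

14


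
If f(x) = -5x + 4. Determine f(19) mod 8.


f(19) = -91
-91 mod 8 = 5

5


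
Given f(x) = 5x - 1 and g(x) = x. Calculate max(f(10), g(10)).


f(10) = 49
g(10) = 10
max = 49

49


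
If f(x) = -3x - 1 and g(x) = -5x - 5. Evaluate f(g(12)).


g(12) = -65
f(-65) = 194

194


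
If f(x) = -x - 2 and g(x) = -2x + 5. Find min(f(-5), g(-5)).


f(-5) = 3
g(-5) = 15
min = 3

3


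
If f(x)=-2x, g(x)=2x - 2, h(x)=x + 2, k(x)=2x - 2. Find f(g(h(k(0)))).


k(0) = -2
h(-2) = 0
g(0) = -2
f(-2) = 4

4


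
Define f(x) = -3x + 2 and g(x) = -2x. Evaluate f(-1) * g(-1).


10


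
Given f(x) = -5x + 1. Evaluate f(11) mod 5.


f(11) = -54
-54 mod 5 = 1

1


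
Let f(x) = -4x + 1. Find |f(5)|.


f(5) = -19
|-19| = 19

19


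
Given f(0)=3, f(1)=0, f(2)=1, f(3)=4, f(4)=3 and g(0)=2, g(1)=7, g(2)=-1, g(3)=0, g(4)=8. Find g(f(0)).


f(0) = 3
g(3) = 0

0


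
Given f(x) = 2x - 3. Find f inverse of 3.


Solve 2x - 3 = 3
x = (3 + 3) / 2 = 3

3


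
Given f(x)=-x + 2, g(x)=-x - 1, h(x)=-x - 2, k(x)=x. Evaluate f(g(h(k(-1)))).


k(-1) = -1
h(-1) = -1
g(-1) = 0
f(0) = 2

2


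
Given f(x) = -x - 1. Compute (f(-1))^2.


f(-1) = 0
(0)^2 = 0

0


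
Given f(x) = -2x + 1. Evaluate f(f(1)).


f(1) = -1
f(-1) = 3

3


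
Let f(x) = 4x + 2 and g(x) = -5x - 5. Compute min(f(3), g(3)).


-20


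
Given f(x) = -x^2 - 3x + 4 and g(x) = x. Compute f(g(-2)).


g(-2) = -2
f(-2) = (-1)*(-2)^2 - 3*(-2) + 4 = 6

6


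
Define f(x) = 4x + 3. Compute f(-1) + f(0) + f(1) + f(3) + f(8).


f(-1) = -1
f(0) = 3
f(1) = 7
f(3) = 15
f(8) = 35
Sum = 59

59


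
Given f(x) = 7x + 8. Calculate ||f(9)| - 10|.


f(9) = 71
|71| = 71
|71 - 10| = 61

61


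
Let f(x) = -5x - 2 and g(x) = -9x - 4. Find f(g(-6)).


g(-6) = 50
f(50) = -252

-252


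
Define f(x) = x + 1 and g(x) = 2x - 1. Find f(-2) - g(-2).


f(-2) = -1
g(-2) = -5
Difference = 4

4


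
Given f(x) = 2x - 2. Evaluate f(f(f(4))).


f(4) = 6
f(6) = 10
f(10) = 18

18


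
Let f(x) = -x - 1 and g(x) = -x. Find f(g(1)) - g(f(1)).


-2


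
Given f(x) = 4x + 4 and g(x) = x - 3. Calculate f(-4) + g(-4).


f(-4) = -12
g(-4) = -7
Sum = -19

-19


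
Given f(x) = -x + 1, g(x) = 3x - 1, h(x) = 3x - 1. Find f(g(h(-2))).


h(-2) = -7
g(-7) = -22
f(-22) = 23

23


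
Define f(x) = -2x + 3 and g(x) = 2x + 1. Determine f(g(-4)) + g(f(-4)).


40


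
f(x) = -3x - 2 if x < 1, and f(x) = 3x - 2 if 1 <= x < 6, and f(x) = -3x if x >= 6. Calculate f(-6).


-6 satisfies x < 1
f(-6) = 16

16


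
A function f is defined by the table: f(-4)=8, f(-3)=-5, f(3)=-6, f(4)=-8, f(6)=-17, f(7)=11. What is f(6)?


Reading from the table at x = 6

-17


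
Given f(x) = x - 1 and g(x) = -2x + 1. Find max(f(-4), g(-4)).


f(-4) = -5
g(-4) = 9
max = 9

9


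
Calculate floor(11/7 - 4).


11/7 = 1.5714
1.5714 - 4 = -2.4286
floor(-2.4286) = -3

-3


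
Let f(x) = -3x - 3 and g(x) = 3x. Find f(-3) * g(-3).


-54


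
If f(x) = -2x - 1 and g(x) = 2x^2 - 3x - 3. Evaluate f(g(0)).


g(0) = -3
f(-3) = 5

5


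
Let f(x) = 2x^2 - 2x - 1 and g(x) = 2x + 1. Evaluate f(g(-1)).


g(-1) = -1
f(-1) = 2*(-1)^2 - 2*(-1) - 1 = 3

3


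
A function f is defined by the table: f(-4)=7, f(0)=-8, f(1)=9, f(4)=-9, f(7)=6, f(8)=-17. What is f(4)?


Reading from the table at x = 4

-9


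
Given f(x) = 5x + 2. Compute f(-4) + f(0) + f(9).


31


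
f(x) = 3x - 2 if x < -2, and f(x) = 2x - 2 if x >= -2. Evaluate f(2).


2 satisfies x >= -2
f(2) = 2

2


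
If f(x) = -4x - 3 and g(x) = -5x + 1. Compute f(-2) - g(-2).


f(-2) = 5
g(-2) = 11
Difference = -6

-6


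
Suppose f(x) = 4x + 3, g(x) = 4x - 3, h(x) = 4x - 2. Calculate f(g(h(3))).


h(3) = 10
g(10) = 37
f(37) = 151

151


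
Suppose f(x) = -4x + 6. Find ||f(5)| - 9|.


f(5) = -14
|-14| = 14
|14 - 9| = 5

5


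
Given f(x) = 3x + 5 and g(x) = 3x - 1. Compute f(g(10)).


g(10) = 29
f(29) = 92

92


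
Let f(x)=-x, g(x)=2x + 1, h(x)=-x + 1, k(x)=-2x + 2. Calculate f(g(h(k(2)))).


k(2) = -2
h(-2) = 3
g(3) = 7
f(7) = -7

-7


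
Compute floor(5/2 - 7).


-5


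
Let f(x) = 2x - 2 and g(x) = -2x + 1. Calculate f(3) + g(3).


f(3) = 4
g(3) = -5
Sum = -1

-1


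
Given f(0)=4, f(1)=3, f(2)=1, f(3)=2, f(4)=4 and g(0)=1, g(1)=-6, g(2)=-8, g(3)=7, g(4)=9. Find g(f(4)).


f(4) = 4
g(4) = 9

9


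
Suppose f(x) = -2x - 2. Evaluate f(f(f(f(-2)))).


f(-2) = 2
f(2) = -6
f(-6) = 10
f(10) = -22

-22


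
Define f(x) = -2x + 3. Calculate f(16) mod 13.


f(16) = -29
-29 mod 13 = 10

10


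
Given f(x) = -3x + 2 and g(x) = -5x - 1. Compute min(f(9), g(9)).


f(9) = -25
g(9) = -46
min = -46

-46


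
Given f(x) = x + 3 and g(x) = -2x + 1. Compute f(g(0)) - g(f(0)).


f(g(0)) = 4
g(f(0)) = -5
Difference = 9

9


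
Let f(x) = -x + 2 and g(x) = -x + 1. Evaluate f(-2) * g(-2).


12


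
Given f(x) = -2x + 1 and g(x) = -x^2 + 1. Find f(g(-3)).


17


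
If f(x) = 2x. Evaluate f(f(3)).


f(3) = 6
f(6) = 12

12


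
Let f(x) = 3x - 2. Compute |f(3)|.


7


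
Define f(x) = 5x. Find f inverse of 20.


Solve 5x = 20
x = (20) / 5 = 4

4


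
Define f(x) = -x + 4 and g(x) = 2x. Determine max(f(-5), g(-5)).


f(-5) = 9
g(-5) = -10
max = 9

9


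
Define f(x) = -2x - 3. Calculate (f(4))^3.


f(4) = -11
(-11)^3 = -1331

-1331


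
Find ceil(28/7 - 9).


28/7 = 4
4 - 9 = -5
ceil(-5) = -5

-5


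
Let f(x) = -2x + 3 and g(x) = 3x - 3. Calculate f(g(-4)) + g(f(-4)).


f(g(-4)) = 33
g(f(-4)) = 30
Sum = 63

63


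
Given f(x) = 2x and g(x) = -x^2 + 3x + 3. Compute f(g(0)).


g(0) = 3
f(3) = 6

6


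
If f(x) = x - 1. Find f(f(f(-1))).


f(-1) = -2
f(-2) = -3
f(-3) = -4

-4


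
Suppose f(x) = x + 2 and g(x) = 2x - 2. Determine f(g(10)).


20


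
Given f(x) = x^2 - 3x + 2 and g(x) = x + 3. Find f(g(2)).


g(2) = 5
f(5) = 1*(5)^2 - 3*(5) + 2 = 12

12


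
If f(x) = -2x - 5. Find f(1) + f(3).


f(1) = -7
f(3) = -11
Sum = -18

-18


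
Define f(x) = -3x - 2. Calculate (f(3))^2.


f(3) = -11
(-11)^2 = 121

121


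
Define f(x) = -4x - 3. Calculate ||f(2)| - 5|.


f(2) = -11
|-11| = 11
|11 - 5| = 6

6


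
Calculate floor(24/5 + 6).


24/5 = 4.8
4.8 + 6 = 10.8
floor(10.8) = 10

10


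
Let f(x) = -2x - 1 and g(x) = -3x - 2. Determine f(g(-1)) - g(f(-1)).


2


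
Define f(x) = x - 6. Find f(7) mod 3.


1


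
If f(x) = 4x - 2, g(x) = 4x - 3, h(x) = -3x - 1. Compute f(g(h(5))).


h(5) = -16
g(-16) = -67
f(-67) = -270

-270


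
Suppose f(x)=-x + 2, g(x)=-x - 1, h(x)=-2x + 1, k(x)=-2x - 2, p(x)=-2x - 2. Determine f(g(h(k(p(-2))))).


p(-2) = 2
k(2) = -6
h(-6) = 13
g(13) = -14
f(-14) = 16

16


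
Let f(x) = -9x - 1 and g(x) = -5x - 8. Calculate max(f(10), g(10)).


f(10) = -91
g(10) = -58
max = -58

-58


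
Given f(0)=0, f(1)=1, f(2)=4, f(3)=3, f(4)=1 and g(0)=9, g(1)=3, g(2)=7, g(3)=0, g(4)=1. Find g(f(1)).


f(1) = 1
g(1) = 3

3


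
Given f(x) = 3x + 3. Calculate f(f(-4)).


-24


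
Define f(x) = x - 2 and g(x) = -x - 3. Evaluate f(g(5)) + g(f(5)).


f(g(5)) = -10
g(f(5)) = -6
Sum = -16

-16


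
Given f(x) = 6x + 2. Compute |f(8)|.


f(8) = 50
|50| = 50

50


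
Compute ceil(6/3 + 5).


6/3 = 2
2 + 5 = 7
ceil(7) = 7

7


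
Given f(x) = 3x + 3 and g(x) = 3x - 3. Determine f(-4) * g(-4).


f(-4) = -9
g(-4) = -15
Product = 135

135


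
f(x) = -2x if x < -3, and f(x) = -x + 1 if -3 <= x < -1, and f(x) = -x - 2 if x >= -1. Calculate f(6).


6 satisfies x >= -1
f(6) = -8

-8


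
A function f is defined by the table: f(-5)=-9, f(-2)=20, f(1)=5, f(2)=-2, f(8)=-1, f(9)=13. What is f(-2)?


20


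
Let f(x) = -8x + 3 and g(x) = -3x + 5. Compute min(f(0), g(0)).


f(0) = 3
g(0) = 5
min = 3

3


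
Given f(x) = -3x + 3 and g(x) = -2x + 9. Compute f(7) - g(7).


f(7) = -18
g(7) = -5
Difference = -13

-13


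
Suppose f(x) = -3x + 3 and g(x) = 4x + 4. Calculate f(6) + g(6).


13


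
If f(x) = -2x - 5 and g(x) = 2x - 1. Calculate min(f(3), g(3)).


-11


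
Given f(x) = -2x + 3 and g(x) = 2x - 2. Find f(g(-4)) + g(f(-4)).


f(g(-4)) = 23
g(f(-4)) = 20
Sum = 43

43


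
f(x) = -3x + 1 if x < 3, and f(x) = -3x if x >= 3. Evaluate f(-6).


19


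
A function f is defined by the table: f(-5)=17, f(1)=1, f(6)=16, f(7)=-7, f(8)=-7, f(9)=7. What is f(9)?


Reading from the table at x = 9

7


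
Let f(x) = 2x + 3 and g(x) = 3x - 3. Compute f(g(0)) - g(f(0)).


f(g(0)) = -3
g(f(0)) = 6
Difference = -9

-9


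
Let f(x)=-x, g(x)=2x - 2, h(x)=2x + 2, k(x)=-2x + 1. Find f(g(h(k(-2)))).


k(-2) = 5
h(5) = 12
g(12) = 22
f(22) = -22

-22


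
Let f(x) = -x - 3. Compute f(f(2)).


f(2) = -5
f(-5) = 2

2


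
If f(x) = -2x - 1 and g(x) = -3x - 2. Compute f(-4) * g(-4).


f(-4) = 7
g(-4) = 10
Product = 70

70


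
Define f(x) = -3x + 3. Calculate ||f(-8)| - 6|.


21


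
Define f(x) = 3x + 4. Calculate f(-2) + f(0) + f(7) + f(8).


f(-2) = -2
f(0) = 4
f(7) = 25
f(8) = 28
Sum = 55

55


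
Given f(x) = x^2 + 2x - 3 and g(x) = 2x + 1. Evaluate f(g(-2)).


0


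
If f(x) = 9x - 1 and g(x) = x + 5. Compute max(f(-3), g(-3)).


f(-3) = -28
g(-3) = 2
max = 2

2


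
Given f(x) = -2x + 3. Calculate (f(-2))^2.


f(-2) = 7
(7)^2 = 49

49


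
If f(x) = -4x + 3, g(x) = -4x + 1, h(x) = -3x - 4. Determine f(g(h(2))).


h(2) = -10
g(-10) = 41
f(41) = -161

-161


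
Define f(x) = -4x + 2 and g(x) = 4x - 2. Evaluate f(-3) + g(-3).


0


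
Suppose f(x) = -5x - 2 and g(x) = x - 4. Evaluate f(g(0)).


g(0) = -4
f(-4) = 18

18


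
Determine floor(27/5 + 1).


27/5 = 5.4
5.4 + 1 = 6.4
floor(6.4) = 6

6


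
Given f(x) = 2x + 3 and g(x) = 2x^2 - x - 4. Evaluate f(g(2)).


g(2) = 2
f(2) = 7

7


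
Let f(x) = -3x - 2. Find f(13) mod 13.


f(13) = -41
-41 mod 13 = 11

11


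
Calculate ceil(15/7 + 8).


15/7 = 2.1429
2.1429 + 8 = 10.1429
ceil(10.1429) = 11

11


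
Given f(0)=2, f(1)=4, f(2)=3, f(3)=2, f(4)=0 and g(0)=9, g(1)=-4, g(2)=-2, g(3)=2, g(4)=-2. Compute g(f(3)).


-2


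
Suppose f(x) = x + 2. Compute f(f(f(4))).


f(4) = 6
f(6) = 8
f(8) = 10

10


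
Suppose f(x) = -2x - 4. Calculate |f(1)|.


f(1) = -6
|-6| = 6

6


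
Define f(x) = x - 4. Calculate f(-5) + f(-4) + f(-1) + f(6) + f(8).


f(-5) = -9
f(-4) = -8
f(-1) = -5
f(6) = 2
f(8) = 4
Sum = -16

-16


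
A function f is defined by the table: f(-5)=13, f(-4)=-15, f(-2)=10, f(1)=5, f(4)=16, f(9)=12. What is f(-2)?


Reading from the table at x = -2

10


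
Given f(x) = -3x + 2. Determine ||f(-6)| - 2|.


f(-6) = 20
|20| = 20
|20 - 2| = 18

18


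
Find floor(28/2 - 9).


28/2 = 14
14 - 9 = 5
floor(5) = 5

5


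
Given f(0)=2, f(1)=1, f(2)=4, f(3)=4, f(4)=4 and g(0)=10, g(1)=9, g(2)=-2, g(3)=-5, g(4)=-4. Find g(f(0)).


f(0) = 2
g(2) = -2

-2


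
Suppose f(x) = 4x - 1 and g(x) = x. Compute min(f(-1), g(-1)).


f(-1) = -5
g(-1) = -1
min = -5

-5


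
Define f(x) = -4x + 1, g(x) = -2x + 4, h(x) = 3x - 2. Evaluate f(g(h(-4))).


h(-4) = -14
g(-14) = 32
f(32) = -127

-127


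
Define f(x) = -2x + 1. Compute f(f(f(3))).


f(3) = -5
f(-5) = 11
f(11) = -21

-21


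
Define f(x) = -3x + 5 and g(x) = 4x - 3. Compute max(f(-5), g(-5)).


20


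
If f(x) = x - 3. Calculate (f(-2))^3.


f(-2) = -5
(-5)^3 = -125

-125


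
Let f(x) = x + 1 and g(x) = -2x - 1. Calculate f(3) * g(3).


-28


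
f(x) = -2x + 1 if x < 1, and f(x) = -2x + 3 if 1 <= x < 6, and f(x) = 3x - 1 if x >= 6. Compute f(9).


9 satisfies x >= 6
f(9) = 26

26


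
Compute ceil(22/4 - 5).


1


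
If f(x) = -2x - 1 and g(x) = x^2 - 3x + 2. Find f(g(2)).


g(2) = 0
f(0) = -1

-1


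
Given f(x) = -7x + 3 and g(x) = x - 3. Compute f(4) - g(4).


f(4) = -25
g(4) = 1
Difference = -26

-26


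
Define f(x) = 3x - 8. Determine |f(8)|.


f(8) = 16
|16| = 16

16


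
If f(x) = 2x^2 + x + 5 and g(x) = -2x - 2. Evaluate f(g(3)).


125


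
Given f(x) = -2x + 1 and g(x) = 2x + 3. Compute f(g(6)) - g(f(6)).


-10


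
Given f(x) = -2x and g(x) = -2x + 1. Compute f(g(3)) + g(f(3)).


f(g(3)) = 10
g(f(3)) = 13
Sum = 23

23


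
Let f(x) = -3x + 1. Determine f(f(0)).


f(0) = 1
f(1) = -2

-2


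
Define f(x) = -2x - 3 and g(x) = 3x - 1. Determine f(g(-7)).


g(-7) = -22
f(-22) = 41

41


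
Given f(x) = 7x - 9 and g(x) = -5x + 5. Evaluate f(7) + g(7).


f(7) = 40
g(7) = -30
Sum = 10

10


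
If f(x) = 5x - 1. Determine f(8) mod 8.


f(8) = 39
39 mod 8 = 7

7


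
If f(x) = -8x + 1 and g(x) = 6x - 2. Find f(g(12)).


g(12) = 70
f(70) = -559

-559


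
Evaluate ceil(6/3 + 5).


7


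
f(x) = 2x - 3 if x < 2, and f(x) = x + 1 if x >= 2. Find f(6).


6 satisfies x >= 2
f(6) = 7

7


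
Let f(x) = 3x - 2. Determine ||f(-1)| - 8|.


f(-1) = -5
|-5| = 5
|5 - 8| = 3

3


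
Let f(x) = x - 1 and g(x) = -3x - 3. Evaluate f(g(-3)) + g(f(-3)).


f(g(-3)) = 5
g(f(-3)) = 9
Sum = 14

14


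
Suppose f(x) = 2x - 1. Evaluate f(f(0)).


f(0) = -1
f(-1) = -3

-3


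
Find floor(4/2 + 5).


7


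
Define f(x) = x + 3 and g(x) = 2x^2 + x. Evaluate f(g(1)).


6


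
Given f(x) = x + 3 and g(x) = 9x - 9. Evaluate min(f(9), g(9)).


f(9) = 12
g(9) = 72
min = 12

12


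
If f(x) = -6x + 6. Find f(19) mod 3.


f(19) = -108
-108 mod 3 = 0

0


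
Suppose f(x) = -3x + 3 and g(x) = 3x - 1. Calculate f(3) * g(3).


f(3) = -6
g(3) = 8
Product = -48

-48


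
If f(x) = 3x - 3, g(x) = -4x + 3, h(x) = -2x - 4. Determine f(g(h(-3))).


-18


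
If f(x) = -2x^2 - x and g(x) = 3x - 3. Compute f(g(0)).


g(0) = -3
f(-3) = (-2)*(-3)^2 - 1*(-3) = -15

-15


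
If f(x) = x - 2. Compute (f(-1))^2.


f(-1) = -3
(-3)^2 = 9

9


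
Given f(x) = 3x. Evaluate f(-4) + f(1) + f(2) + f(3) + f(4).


f(-4) = -12
f(1) = 3
f(2) = 6
f(3) = 9
f(4) = 12
Sum = 18

18


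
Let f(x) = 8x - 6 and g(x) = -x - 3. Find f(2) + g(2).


5


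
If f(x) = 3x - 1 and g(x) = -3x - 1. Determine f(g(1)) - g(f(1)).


-6


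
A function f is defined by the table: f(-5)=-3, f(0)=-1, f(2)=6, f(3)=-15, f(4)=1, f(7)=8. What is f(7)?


Reading from the table at x = 7

8


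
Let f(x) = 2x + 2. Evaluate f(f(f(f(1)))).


f(1) = 4
f(4) = 10
f(10) = 22
f(22) = 46

46


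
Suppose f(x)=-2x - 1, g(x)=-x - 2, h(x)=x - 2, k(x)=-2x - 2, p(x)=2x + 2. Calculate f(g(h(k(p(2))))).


p(2) = 6
k(6) = -14
h(-14) = -16
g(-16) = 14
f(14) = -29

-29


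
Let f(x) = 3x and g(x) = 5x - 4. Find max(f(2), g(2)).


f(2) = 6
g(2) = 6
max = 6

6


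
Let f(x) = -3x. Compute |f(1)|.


f(1) = -3
|-3| = 3

3


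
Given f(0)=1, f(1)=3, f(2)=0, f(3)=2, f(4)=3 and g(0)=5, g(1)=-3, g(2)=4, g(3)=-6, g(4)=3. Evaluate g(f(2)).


5


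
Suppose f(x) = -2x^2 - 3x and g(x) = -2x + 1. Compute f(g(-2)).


g(-2) = 5
f(5) = (-2)*(5)^2 - 3*(5) = -65

-65


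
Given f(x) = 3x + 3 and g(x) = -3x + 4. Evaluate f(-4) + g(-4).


f(-4) = -9
g(-4) = 16
Sum = 7

7


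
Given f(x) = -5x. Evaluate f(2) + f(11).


f(2) = -10
f(11) = -55
Sum = -65

-65


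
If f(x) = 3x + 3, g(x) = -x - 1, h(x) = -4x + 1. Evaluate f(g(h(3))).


h(3) = -11
g(-11) = 10
f(10) = 33

33


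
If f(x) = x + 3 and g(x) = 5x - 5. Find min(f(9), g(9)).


f(9) = 12
g(9) = 40
min = 12

12


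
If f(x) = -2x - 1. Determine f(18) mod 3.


f(18) = -37
-37 mod 3 = 2

2


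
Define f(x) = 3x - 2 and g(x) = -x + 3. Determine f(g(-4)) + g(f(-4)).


f(g(-4)) = 19
g(f(-4)) = 17
Sum = 36

36


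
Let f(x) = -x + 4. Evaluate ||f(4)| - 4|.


f(4) = 0
|0| = 0
|0 - 4| = 4

4


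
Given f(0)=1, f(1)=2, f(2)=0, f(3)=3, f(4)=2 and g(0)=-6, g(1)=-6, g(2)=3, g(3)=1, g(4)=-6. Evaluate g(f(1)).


f(1) = 2
g(2) = 3

3


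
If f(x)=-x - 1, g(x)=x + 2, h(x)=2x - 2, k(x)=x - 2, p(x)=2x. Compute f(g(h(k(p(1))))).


p(1) = 2
k(2) = 0
h(0) = -2
g(-2) = 0
f(0) = -1

-1


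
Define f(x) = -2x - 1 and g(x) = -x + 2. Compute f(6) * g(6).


f(6) = -13
g(6) = -4
Product = 52

52


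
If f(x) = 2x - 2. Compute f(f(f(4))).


f(4) = 6
f(6) = 10
f(10) = 18

18


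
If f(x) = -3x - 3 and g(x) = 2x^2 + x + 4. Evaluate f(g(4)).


-123


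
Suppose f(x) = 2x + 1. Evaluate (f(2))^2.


f(2) = 5
(5)^2 = 25

25


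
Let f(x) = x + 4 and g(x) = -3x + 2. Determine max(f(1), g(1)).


f(1) = 5
g(1) = -1
max = 5

5


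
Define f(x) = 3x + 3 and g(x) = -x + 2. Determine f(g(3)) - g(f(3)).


f(g(3)) = 0
g(f(3)) = -10
Difference = 10

10


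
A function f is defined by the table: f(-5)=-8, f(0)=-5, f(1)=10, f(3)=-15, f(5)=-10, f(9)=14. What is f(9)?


Reading from the table at x = 9

14


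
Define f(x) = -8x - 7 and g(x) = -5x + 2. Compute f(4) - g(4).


f(4) = -39
g(4) = -18
Difference = -21

-21


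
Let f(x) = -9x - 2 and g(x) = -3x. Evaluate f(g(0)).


g(0) = 0
f(0) = -2

-2


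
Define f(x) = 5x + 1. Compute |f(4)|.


21


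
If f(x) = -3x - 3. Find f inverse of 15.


Solve -3x - 3 = 15
x = (15 + 3) / (-3) = -6

-6


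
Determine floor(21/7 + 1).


21/7 = 3
3 + 1 = 4
floor(4) = 4

4


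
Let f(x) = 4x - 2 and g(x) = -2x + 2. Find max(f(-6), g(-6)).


14


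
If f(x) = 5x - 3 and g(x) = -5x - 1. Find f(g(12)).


g(12) = -61
f(-61) = -308

-308


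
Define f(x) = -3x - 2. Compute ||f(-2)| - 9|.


f(-2) = 4
|4| = 4
|4 - 9| = 5

5


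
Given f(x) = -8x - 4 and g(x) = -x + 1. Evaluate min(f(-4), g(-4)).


f(-4) = 28
g(-4) = 5
min = 5

5


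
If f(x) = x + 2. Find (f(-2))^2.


0


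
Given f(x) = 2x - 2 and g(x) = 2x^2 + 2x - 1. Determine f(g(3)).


g(3) = 23
f(23) = 44

44


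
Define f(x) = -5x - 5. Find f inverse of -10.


Solve -5x - 5 = -10
x = (-10 + 5) / (-5) = 1

1


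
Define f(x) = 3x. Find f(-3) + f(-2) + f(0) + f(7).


f(-3) = -9
f(-2) = -6
f(0) = 0
f(7) = 21
Sum = 6

6


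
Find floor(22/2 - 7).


22/2 = 11
11 - 7 = 4
floor(4) = 4

4


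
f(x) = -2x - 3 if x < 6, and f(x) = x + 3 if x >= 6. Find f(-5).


-5 satisfies x < 6
f(-5) = 7

7


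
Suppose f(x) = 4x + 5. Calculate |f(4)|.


f(4) = 21
|21| = 21

21


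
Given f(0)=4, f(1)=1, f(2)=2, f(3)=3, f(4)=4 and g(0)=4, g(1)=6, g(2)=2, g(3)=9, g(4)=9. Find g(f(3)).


9


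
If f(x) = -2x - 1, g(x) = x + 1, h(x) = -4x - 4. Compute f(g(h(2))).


21


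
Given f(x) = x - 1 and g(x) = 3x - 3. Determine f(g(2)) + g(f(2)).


2


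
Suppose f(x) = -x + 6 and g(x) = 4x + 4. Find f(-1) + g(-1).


f(-1) = 7
g(-1) = 0
Sum = 7

7


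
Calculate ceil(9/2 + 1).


9/2 = 4.5
4.5 + 1 = 5.5
ceil(5.5) = 6

6


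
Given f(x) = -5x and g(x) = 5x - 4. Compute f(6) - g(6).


f(6) = -30
g(6) = 26
Difference = -56

-56


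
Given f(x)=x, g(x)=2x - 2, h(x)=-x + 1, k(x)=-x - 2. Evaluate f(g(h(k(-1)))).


2


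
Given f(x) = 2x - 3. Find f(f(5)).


f(5) = 7
f(7) = 11

11


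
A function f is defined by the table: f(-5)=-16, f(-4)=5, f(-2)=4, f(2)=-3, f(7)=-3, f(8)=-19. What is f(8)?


Reading from the table at x = 8

-19


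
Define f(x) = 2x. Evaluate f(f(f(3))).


f(3) = 6
f(6) = 12
f(12) = 24

24


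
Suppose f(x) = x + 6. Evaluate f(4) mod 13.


f(4) = 10
10 mod 13 = 10

10


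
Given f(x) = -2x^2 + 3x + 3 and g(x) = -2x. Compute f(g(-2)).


g(-2) = 4
f(4) = (-2)*(4)^2 + 3*(4) + 3 = -17

-17


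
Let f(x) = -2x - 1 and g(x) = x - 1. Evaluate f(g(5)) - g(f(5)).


f(g(5)) = -9
g(f(5)) = -12
Difference = 3

3


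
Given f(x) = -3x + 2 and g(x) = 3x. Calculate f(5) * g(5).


-195


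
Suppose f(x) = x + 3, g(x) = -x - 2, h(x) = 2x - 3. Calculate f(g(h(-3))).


h(-3) = -9
g(-9) = 7
f(7) = 10

10


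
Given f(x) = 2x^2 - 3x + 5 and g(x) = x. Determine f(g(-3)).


32


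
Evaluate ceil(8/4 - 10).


8/4 = 2
2 - 10 = -8
ceil(-8) = -8

-8


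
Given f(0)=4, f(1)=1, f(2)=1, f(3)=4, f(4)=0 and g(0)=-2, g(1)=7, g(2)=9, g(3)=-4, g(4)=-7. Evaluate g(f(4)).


f(4) = 0
g(0) = -2

-2


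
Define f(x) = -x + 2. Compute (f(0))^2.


f(0) = 2
(2)^2 = 4

4


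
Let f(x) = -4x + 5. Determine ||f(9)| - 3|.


f(9) = -31
|-31| = 31
|31 - 3| = 28

28


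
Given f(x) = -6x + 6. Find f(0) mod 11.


f(0) = 6
6 mod 11 = 6

6


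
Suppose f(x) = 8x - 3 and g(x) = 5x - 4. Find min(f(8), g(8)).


f(8) = 61
g(8) = 36
min = 36

36


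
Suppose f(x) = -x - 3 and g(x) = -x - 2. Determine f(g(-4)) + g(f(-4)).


f(g(-4)) = -5
g(f(-4)) = -3
Sum = -8

-8


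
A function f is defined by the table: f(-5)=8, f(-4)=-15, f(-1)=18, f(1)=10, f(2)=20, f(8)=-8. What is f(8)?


-8


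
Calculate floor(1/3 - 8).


1/3 = 0.3333
0.3333 - 8 = -7.6667
floor(-7.6667) = -8

-8


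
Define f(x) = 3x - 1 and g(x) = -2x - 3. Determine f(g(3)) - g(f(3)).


f(g(3)) = -28
g(f(3)) = -19
Difference = -9

-9


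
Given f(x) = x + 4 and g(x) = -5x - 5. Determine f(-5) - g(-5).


f(-5) = -1
g(-5) = 20
Difference = -21

-21


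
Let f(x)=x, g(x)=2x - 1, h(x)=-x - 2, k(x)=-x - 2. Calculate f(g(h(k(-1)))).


-3


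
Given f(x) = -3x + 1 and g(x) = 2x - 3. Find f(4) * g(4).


f(4) = -11
g(4) = 5
Product = -55

-55


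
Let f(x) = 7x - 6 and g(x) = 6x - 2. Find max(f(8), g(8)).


f(8) = 50
g(8) = 46
max = 50

50


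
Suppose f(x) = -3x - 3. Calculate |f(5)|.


f(5) = -18
|-18| = 18

18


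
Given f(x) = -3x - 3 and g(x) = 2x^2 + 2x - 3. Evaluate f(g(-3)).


g(-3) = 9
f(9) = -30

-30


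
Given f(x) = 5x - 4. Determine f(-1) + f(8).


f(-1) = -9
f(8) = 36
Sum = 27

27


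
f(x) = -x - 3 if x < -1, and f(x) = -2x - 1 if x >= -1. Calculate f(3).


3 satisfies x >= -1
f(3) = -7

-7


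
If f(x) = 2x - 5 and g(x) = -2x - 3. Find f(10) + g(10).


-8


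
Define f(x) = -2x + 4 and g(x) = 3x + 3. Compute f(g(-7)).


40


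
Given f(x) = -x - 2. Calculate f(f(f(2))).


-4


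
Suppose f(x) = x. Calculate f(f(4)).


f(4) = 4
f(4) = 4

4


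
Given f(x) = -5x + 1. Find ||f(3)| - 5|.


f(3) = -14
|-14| = 14
|14 - 5| = 9

9


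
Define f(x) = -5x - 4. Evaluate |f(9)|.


f(9) = -49
|-49| = 49

49


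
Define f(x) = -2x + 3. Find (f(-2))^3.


f(-2) = 7
(7)^3 = 343

343


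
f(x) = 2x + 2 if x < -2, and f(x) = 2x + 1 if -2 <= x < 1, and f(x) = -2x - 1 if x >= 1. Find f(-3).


-3 satisfies x < -2
f(-3) = -4

-4


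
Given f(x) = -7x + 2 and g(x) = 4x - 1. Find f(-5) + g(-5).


f(-5) = 37
g(-5) = -21
Sum = 16

16


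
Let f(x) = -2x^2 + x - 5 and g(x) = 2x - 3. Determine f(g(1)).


g(1) = -1
f(-1) = (-2)*(-1)^2 + 1*(-1) - 5 = -8

-8


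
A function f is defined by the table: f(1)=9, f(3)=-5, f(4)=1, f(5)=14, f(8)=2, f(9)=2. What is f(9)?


Reading from the table at x = 9

2


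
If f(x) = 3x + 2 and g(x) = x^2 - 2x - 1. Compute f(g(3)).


g(3) = 2
f(2) = 8

8


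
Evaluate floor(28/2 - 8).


28/2 = 14
14 - 8 = 6
floor(6) = 6

6


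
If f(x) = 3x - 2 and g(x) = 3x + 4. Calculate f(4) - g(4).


-6


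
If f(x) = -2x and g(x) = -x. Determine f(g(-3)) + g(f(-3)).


f(g(-3)) = -6
g(f(-3)) = -6
Sum = -12

-12


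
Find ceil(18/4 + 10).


15


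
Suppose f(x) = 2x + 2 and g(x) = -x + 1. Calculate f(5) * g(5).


f(5) = 12
g(5) = -4
Product = -48

-48


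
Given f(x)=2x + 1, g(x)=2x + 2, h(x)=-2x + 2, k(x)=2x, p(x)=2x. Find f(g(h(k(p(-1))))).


p(-1) = -2
k(-2) = -4
h(-4) = 10
g(10) = 22
f(22) = 45

45


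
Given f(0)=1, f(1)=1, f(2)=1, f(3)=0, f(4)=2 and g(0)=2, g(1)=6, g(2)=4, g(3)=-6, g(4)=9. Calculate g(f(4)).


4


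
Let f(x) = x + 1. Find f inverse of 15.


Solve x + 1 = 15
x = (15 - 1) / 1 = 14

14


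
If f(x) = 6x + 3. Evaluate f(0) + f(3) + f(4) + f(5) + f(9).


f(0) = 3
f(3) = 21
f(4) = 27
f(5) = 33
f(9) = 57
Sum = 141

141


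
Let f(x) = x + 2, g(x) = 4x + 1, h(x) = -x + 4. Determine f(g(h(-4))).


35


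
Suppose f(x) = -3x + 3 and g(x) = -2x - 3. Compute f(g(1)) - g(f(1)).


f(g(1)) = 18
g(f(1)) = -3
Difference = 21

21


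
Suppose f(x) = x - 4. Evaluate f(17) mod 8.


5


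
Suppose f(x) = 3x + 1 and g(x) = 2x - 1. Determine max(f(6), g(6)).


f(6) = 19
g(6) = 11
max = 19

19


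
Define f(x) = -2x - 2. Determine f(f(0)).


f(0) = -2
f(-2) = 2

2


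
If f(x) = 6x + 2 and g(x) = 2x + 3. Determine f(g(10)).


g(10) = 23
f(23) = 140

140


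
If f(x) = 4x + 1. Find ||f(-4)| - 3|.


f(-4) = -15
|-15| = 15
|15 - 3| = 12

12


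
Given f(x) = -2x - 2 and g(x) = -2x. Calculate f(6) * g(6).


f(6) = -14
g(6) = -12
Product = 168

168


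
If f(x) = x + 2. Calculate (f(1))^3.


27


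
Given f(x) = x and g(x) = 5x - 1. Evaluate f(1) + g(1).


5


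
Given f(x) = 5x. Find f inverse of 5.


Solve 5x = 5
x = (5) / 5 = 1

1


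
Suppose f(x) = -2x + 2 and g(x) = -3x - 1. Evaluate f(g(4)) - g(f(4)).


f(g(4)) = 28
g(f(4)) = 17
Difference = 11

11


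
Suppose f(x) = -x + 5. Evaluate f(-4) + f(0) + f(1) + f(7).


f(-4) = 9
f(0) = 5
f(1) = 4
f(7) = -2
Sum = 16

16


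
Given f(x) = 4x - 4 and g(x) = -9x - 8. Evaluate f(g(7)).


g(7) = -71
f(-71) = -288

-288


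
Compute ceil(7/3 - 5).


7/3 = 2.3333
2.3333 - 5 = -2.6667
ceil(-2.6667) = -2

-2


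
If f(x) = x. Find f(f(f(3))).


f(3) = 3
f(3) = 3
f(3) = 3

3


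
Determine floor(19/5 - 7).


19/5 = 3.8
3.8 - 7 = -3.2
floor(-3.2) = -4

-4


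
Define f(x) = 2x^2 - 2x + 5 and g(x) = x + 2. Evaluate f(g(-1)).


g(-1) = 1
f(1) = 2*(1)^2 - 2*(1) + 5 = 5

5


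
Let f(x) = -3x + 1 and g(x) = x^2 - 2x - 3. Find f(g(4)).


g(4) = 5
f(5) = -14

-14


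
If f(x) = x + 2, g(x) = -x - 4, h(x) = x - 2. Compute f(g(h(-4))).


h(-4) = -6
g(-6) = 2
f(2) = 4

4


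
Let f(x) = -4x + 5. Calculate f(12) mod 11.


f(12) = -43
-43 mod 11 = 1

1


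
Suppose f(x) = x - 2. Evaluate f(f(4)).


f(4) = 2
f(2) = 0

0


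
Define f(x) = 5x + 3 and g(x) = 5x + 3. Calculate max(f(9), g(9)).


f(9) = 48
g(9) = 48
max = 48

48


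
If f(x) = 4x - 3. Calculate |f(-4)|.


f(-4) = -19
|-19| = 19

19


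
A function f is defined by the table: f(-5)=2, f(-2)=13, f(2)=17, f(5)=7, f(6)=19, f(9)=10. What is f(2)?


Reading from the table at x = 2

17


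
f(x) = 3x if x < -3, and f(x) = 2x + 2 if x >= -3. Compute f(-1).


-1 satisfies x >= -3
f(-1) = 0

0


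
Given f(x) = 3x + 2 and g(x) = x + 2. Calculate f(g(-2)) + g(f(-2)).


f(g(-2)) = 2
g(f(-2)) = -2
Sum = 0

0


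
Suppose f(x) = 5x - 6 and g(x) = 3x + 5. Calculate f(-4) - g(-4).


f(-4) = -26
g(-4) = -7
Difference = -19

-19


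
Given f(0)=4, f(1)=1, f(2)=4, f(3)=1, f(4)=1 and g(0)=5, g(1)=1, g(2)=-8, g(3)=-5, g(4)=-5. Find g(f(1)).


f(1) = 1
g(1) = 1

1


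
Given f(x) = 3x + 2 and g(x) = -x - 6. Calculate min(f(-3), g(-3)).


f(-3) = -7
g(-3) = -3
min = -7

-7


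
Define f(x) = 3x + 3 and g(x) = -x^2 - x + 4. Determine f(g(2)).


g(2) = -2
f(-2) = -3

-3


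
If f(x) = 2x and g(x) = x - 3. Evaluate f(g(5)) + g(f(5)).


11


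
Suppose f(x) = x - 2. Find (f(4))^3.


8


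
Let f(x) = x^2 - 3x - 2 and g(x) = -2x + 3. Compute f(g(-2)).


g(-2) = 7
f(7) = 1*(7)^2 - 3*(7) - 2 = 26

26


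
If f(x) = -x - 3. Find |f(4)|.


7


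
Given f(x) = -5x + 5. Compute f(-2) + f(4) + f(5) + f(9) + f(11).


f(-2) = 15
f(4) = -15
f(5) = -20
f(9) = -40
f(11) = -50
Sum = -110

-110


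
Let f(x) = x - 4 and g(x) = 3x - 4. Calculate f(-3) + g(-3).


f(-3) = -7
g(-3) = -13
Sum = -20

-20


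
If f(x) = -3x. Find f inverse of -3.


1


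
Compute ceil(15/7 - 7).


-4


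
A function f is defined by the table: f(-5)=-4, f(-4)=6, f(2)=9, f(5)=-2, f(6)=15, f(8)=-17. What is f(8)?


Reading from the table at x = 8

-17


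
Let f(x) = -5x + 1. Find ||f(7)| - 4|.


f(7) = -34
|-34| = 34
|34 - 4| = 30

30


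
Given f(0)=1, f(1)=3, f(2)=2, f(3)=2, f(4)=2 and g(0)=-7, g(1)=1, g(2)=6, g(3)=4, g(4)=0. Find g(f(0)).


f(0) = 1
g(1) = 1

1


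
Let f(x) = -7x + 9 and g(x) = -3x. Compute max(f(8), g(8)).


-24


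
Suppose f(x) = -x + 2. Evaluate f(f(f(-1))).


f(-1) = 3
f(3) = -1
f(-1) = 3

3


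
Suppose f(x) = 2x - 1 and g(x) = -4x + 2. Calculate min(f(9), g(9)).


f(9) = 17
g(9) = -34
min = -34

-34


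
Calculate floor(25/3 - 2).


6


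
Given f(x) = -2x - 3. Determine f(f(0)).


f(0) = -3
f(-3) = 3

3


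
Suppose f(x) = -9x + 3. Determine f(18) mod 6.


f(18) = -159
-159 mod 6 = 3

3


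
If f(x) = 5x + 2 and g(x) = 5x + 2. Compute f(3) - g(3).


f(3) = 17
g(3) = 17
Difference = 0

0


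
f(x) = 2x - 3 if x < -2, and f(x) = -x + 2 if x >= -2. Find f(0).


0 satisfies x >= -2
f(0) = 2

2


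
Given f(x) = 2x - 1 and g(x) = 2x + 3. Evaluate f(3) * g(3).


45


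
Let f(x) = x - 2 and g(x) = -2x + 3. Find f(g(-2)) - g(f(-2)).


f(g(-2)) = 5
g(f(-2)) = 11
Difference = -6

-6


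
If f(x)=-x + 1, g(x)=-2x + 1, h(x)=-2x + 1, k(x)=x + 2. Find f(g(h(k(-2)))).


2


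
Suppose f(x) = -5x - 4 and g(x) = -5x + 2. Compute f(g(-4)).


-114


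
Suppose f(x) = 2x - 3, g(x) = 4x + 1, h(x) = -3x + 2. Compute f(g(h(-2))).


63


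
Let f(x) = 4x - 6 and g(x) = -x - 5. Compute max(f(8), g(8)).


f(8) = 26
g(8) = -13
max = 26

26


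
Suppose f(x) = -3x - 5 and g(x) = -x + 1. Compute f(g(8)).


g(8) = -7
f(-7) = 16

16


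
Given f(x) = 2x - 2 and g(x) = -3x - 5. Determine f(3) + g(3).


f(3) = 4
g(3) = -14
Sum = -10

-10


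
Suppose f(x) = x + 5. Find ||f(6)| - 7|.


f(6) = 11
|11| = 11
|11 - 7| = 4

4


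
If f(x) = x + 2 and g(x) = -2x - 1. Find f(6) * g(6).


f(6) = 8
g(6) = -13
Product = -104

-104


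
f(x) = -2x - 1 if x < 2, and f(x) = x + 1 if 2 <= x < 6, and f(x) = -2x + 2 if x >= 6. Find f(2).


3


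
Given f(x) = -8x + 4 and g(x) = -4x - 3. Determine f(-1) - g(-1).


f(-1) = 12
g(-1) = 1
Difference = 11

11


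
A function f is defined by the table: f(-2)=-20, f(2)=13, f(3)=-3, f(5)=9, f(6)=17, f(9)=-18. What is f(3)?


Reading from the table at x = 3

-3


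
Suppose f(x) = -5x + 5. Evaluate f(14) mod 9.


f(14) = -65
-65 mod 9 = 7

7


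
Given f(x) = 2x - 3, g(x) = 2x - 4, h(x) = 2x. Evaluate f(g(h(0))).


h(0) = 0
g(0) = -4
f(-4) = -11

-11


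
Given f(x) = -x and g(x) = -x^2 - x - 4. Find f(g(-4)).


g(-4) = -16
f(-16) = 16

16


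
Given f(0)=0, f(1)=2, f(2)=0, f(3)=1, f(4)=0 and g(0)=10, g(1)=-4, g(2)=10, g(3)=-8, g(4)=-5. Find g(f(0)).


f(0) = 0
g(0) = 10

10


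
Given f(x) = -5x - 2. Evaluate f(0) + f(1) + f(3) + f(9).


f(0) = -2
f(1) = -7
f(3) = -17
f(9) = -47
Sum = -73

-73


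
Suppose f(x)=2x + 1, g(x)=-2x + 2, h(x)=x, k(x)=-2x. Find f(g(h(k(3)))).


29


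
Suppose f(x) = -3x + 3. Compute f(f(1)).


f(1) = 0
f(0) = 3

3


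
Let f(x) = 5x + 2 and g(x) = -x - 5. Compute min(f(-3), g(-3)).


f(-3) = -13
g(-3) = -2
min = -13

-13


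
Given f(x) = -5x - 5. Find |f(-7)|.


f(-7) = 30
|30| = 30

30


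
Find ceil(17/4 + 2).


17/4 = 4.25
4.25 + 2 = 6.25
ceil(6.25) = 7

7


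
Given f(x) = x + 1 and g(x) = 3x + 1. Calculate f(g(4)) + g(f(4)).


30


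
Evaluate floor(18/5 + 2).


5


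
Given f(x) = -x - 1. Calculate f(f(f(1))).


f(1) = -2
f(-2) = 1
f(1) = -2

-2


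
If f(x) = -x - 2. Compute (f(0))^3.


-8


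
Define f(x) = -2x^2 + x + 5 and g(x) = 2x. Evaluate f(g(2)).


g(2) = 4
f(4) = (-2)*(4)^2 + 1*(4) + 5 = -23

-23


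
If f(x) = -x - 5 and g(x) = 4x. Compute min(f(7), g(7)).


f(7) = -12
g(7) = 28
min = -12

-12


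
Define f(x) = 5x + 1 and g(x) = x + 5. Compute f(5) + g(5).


36


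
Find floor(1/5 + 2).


2


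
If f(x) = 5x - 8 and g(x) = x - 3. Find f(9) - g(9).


f(9) = 37
g(9) = 6
Difference = 31

31


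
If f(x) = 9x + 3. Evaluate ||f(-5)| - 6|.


f(-5) = -42
|-42| = 42
|42 - 6| = 36

36


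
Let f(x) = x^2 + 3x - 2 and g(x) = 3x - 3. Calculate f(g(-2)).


g(-2) = -9
f(-9) = 1*(-9)^2 + 3*(-9) - 2 = 52

52


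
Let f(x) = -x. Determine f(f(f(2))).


f(2) = -2
f(-2) = 2
f(2) = -2

-2


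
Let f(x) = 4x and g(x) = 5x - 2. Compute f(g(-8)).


-168


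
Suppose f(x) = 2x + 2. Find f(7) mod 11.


5


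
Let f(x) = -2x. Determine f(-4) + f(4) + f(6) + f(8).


f(-4) = 8
f(4) = -8
f(6) = -12
f(8) = -16
Sum = -28

-28


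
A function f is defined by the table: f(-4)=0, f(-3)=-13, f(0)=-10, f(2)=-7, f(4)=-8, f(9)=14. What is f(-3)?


Reading from the table at x = -3

-13


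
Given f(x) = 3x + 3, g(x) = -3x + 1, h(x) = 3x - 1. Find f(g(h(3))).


h(3) = 8
g(8) = -23
f(-23) = -66

-66


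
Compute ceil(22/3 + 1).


22/3 = 7.3333
7.3333 + 1 = 8.3333
ceil(8.3333) = 9

9


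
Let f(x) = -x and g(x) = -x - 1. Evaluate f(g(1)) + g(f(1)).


f(g(1)) = 2
g(f(1)) = 0
Sum = 2

2


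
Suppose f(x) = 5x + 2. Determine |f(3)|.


f(3) = 17
|17| = 17

17


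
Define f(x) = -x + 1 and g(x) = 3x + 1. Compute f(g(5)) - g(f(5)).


-4


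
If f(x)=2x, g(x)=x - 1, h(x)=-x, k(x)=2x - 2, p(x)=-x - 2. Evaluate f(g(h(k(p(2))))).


p(2) = -4
k(-4) = -10
h(-10) = 10
g(10) = 9
f(9) = 18

18


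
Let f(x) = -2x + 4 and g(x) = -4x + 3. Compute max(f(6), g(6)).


f(6) = -8
g(6) = -21
max = -8

-8


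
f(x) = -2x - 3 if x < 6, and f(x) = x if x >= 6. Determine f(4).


4 satisfies x < 6
f(4) = -11

-11


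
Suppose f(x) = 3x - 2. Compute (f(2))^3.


64


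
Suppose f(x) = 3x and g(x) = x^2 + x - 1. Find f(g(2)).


g(2) = 5
f(5) = 15

15


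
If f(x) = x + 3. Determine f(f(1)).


7


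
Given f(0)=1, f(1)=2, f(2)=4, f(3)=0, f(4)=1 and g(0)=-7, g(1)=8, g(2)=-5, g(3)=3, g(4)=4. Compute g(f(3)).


f(3) = 0
g(0) = -7

-7


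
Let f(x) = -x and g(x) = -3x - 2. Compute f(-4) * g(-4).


f(-4) = 4
g(-4) = 10
Product = 40

40


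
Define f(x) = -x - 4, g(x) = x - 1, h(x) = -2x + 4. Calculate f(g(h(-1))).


-9


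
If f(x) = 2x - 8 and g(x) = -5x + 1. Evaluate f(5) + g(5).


f(5) = 2
g(5) = -24
Sum = -22

-22


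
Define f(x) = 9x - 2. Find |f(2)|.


16


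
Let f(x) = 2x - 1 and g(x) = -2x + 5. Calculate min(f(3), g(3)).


f(3) = 5
g(3) = -1
min = -1

-1


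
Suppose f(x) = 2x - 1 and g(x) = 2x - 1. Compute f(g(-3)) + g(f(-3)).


f(g(-3)) = -15
g(f(-3)) = -15
Sum = -30

-30


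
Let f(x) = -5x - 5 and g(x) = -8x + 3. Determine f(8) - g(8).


16


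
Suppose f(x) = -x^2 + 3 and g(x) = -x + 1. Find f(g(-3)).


g(-3) = 4
f(4) = (-1)*(4)^2 + 3 = -13

-13


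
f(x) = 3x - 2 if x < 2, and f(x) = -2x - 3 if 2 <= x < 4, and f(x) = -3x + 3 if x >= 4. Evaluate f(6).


6 satisfies x >= 4
f(6) = -15

-15


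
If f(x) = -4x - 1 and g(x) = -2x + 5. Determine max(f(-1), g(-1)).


f(-1) = 3
g(-1) = 7
max = 7

7


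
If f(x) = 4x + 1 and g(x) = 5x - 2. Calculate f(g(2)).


g(2) = 8
f(8) = 33

33


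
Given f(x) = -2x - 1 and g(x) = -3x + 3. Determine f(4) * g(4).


f(4) = -9
g(4) = -9
Product = 81

81


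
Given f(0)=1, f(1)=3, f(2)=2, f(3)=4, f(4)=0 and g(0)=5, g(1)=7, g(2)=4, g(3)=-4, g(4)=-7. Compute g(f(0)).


f(0) = 1
g(1) = 7

7


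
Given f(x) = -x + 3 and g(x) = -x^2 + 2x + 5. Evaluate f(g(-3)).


13


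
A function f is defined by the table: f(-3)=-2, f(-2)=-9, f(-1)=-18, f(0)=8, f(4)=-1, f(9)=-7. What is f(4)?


Reading from the table at x = 4

-1


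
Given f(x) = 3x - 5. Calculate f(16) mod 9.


f(16) = 43
43 mod 9 = 7

7


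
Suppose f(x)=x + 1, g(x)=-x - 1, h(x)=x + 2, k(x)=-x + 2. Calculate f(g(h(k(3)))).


k(3) = -1
h(-1) = 1
g(1) = -2
f(-2) = -1

-1


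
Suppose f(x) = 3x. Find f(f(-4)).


f(-4) = -12
f(-12) = -36

-36


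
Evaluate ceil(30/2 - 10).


30/2 = 15
15 - 10 = 5
ceil(5) = 5

5


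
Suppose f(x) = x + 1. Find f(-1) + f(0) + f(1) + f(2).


f(-1) = 0
f(0) = 1
f(1) = 2
f(2) = 3
Sum = 6

6


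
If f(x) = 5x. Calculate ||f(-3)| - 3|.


f(-3) = -15
|-15| = 15
|15 - 3| = 12

12


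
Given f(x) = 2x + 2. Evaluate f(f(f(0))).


f(0) = 2
f(2) = 6
f(6) = 14

14


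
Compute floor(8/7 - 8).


-7


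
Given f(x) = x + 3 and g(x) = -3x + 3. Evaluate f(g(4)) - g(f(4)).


f(g(4)) = -6
g(f(4)) = -18
Difference = 12

12


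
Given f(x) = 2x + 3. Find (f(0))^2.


f(0) = 3
(3)^2 = 9

9


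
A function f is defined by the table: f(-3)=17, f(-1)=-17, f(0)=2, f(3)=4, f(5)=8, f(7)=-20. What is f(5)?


Reading from the table at x = 5

8
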